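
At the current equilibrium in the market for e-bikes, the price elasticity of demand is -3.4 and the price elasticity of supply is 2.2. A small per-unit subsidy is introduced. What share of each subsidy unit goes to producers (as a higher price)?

For a small subsidy around the equilibrium, the benefit split depends on the relative slopes, which at a point are proportional to the elasticities.
Buyer share = εs/(εs + |εd|) = 2.2/(2.2 + 3.4) = 11/28; seller share = |εd|/(εs + |εd|) = 17/28.
So producers capture 17/28 of the subsidy.

Producer share = 17/28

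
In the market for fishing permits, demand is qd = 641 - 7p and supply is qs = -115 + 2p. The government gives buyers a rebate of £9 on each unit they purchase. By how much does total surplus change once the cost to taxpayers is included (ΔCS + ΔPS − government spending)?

Net change in total surplus = -£63

Pre-subsidy: 641 - 7p = -115 + 2p gives p* = 84, q* = 53.
With the rebate, buyers effectively pay pb = ps − 9, where ps is the price sellers receive.
Demand in terms of ps becomes qd = 641 − 7(ps − 9) = 704 - 7ps. Setting this equal to supply: 704 - 7ps = -115 + 2ps, so ps = 91.
Buyers pay pb = 91 − 9 = 82; q' = -115 + 2·91 = 67.
ΔCS = ½(53 + 67)(84 − 82) = 120; ΔPS = ½(53 + 67)(91 − 84) = 420.
Government spending = 9 × 67 = 603.
Net change = 120 + 420 − 603 = -63. The loss equals the DWL triangle ½·9·14.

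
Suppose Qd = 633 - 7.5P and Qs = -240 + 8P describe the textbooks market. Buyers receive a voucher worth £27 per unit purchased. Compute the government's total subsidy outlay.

Pre-subsidy: 633 - 7.5P = -240 + 8P gives P* = 1746/31, Q* = 6528/31.
With the rebate, buyers effectively pay Pb = Ps − 27, where Ps is the price sellers receive.
Demand in terms of Ps becomes Qd = 633 − 7.5(Ps − 27) = 835.5 - 7.5Ps. Setting this equal to supply: 835.5 - 7.5Ps = -240 + 8Ps, so Ps = 2151/31.
Buyers pay Pb = 2151/31 − 27 = 1314/31; Q' = -240 + 8·(2151/31) = 9768/31.
Government outlay = subsidy × quantity = 27 × 9768/31 = 263736/31.

Government cost = 263736/31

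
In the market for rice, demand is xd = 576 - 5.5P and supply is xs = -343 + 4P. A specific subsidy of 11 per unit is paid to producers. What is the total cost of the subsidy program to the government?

Government cost = 14509/19

Pre-subsidy: 576 - 5.5P = -343 + 4P gives P* = 1838/19, x* = 835/19.
With the subsidy, sellers receive Ps = Pb + 11 for each unit, where Pb is the price buyers pay.
Supply in terms of Pb becomes xs = -343 + 4(Pb + 11) = -299 + 4Pb. Setting this equal to demand: 576 - 5.5Pb = -299 + 4Pb, so Pb = 1750/19.
Sellers receive Ps = 1750/19 + 11 = 1959/19; x' = 576 − 5.5·(1750/19) = 1319/19.
Government outlay = subsidy × quantity = 11 × 1319/19 = 14509/19.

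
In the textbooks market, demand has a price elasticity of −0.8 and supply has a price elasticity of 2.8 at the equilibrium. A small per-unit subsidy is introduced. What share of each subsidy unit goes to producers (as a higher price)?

For a small subsidy around the equilibrium, the benefit split depends on the relative slopes, which at a point are proportional to the elasticities.
Buyer share = εs/(εs + |εd|) = 2.8/(2.8 + 0.8) = 7/9; seller share = |εd|/(εs + |εd|) = 2/9.
So producers capture 2/9 of the subsidy.

Producer share = 2/9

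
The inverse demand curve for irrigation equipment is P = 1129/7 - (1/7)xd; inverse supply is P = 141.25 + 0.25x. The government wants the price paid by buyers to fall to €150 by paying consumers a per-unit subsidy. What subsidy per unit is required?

Required subsidy s = €11 per unit

At a buyer price of 150, quantity demanded is 1129 − 7·150 = 79.
Sellers supply 79 only when they receive Ps = 141.25 + 0.25·79 = 161.
s = Ps − Pb = 161 − 150 = 11.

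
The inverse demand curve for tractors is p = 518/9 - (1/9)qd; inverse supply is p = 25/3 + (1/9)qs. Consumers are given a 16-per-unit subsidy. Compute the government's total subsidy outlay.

Pre-subsidy: 518/9 - (1/9)q = 25/3 + (1/9)q gives q* = 221.5 and p* = 593/18.
With the rebate, buyers effectively pay pb = ps − 16, where ps is the price sellers receive.
On the curves, pb = 518/9 - (1/9)q and ps = 25/3 + (1/9)q; the wedge ps − pb = 16 gives 25/3 + (1/9)q − (518/9 - (1/9)q) = 16, so q' = 293.5.
Then pb = 518/9 − (1/9)·293.5 = 449/18 and ps = 25/3 + (1/9)·293.5 = 737/18.
Government outlay = subsidy × quantity = 16 × 293.5 = 4696.

Government cost = 4696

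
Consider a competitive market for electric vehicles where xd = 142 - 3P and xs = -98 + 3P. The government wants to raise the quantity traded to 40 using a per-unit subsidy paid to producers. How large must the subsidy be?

At x = 40, invert demand for the buyer price: Pb = (142 − 40)/3 = 34; invert supply for the seller price: Ps = (40 − (-98))/3 = 46.
The subsidy must fill the gap: s = Ps − Pb = 46 − 34 = 12.

Required subsidy s = 12 per unit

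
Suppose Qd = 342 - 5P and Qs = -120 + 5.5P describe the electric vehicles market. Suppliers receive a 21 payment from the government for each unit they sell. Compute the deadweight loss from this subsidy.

Deadweight loss = 577.5

Pre-subsidy: 342 - 5P = -120 + 5.5P gives P* = 44, Q* = 122.
With the subsidy, sellers receive Ps = Pb + 21 for each unit, where Pb is the price buyers pay.
Supply in terms of Pb becomes Qs = -120 + 5.5(Pb + 21) = -4.5 + 5.5Pb. Setting this equal to demand: 342 - 5Pb = -4.5 + 5.5Pb, so Pb = 33.
Sellers receive Ps = 33 + 21 = 54; Q' = 342 − 5·33 = 177.
The subsidy expands output by 177 − 122 = 55 past the efficient level; on those units the gap between marginal cost and willingness to pay runs from 0 up to 21.
DWL = ½ × 21 × 55 = 577.5.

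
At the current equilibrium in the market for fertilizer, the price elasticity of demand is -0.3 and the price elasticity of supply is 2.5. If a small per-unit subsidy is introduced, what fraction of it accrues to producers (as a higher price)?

For a small subsidy around the equilibrium, the benefit split depends on the relative slopes, which at a point are proportional to the elasticities.
Buyer share = εs/(εs + |εd|) = 2.5/(2.5 + 0.3) = 25/28; seller share = |εd|/(εs + |εd|) = 3/28.
So producers capture 3/28 of the subsidy.

Producer share = 3/28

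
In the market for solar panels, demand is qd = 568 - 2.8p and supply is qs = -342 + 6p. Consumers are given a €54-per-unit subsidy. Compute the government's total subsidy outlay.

Pre-subsidy: 568 - 2.8p = -342 + 6p gives p* = 2275/22, q* = 3063/11.
With the rebate, buyers effectively pay pb = ps − 54, where ps is the price sellers receive.
Demand in terms of ps becomes qd = 568 − 2.8(ps − 54) = 719.2 - 2.8ps. Setting this equal to supply: 719.2 - 2.8ps = -342 + 6ps, so ps = 2653/22.
Buyers pay pb = 2653/22 − 54 = 1465/22; q' = -342 + 6·(2653/22) = 4197/11.
Government outlay = subsidy × quantity = 54 × 4197/11 = 226638/11.

Government cost = 226638/11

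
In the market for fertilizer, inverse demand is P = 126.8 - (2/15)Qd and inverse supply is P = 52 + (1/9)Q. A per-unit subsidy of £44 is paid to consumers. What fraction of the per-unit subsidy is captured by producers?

Producer share = 5/11

Pre-subsidy: 126.8 - (2/15)Q = 52 + (1/9)Q gives Q* = 306 and P* = 86.
With the rebate, buyers effectively pay Pb = Ps − 44, where Ps is the price sellers receive.
On the curves, Pb = 126.8 - (2/15)Q and Ps = 52 + (1/9)Q; the wedge Ps − Pb = 44 gives 52 + (1/9)Q − (126.8 - (2/15)Q) = 44, so Q' = 486.
Then Pb = 126.8 − (2/15)·486 = 62 and Ps = 52 + (1/9)·486 = 106.
Buyers' price falls by P* − Pb = 86 − 62 = 24; sellers' price rises by Ps − P* = 106 − 86 = 20.
So producers capture 20/44 = 5/11 of each unit of subsidy.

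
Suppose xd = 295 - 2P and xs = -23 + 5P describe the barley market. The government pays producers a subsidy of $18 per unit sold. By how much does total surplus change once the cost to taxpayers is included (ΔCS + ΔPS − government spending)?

Pre-subsidy: 295 - 2P = -23 + 5P gives P* = 318/7, x* = 1429/7.
With the subsidy, sellers receive Ps = Pb + 18 for each unit, where Pb is the price buyers pay.
Supply in terms of Pb becomes xs = -23 + 5(Pb + 18) = 67 + 5Pb. Setting this equal to demand: 295 - 2Pb = 67 + 5Pb, so Pb = 228/7.
Sellers receive Ps = 228/7 + 18 = 354/7; x' = 295 − 2·(228/7) = 1609/7.
ΔCS = ½(1429/7 + 1609/7)(318/7 − 228/7) = 2790; ΔPS = ½(1429/7 + 1609/7)(354/7 − 318/7) = 1116.
Government spending = 18 × 1609/7 = 28962/7.
Net change = 2790 + 1116 − 28962/7 = -1620/7. The loss equals the DWL triangle ½·18·180/7.

Net change in total surplus = -1620/7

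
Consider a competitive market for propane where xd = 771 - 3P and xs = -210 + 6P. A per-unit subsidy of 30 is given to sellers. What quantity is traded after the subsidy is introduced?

x' = 504

Pre-subsidy: 771 - 3P = -210 + 6P gives P* = 109, x* = 444.
With the subsidy, sellers receive Ps = Pb + 30 for each unit, where Pb is the price buyers pay.
Supply in terms of Pb becomes xs = -210 + 6(Pb + 30) = -30 + 6Pb. Setting this equal to demand: 771 - 3Pb = -30 + 6Pb, so Pb = 89.
Sellers receive Ps = 89 + 30 = 119; x' = 771 − 3·89 = 504.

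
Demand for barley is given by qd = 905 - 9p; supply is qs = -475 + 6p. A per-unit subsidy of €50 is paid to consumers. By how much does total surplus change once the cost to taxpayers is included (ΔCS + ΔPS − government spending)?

Pre-subsidy: 905 - 9p = -475 + 6p gives p* = 92, q* = 77.
With the rebate, buyers effectively pay pb = ps − 50, where ps is the price sellers receive.
Demand in terms of ps becomes qd = 905 − 9(ps − 50) = 1355 - 9ps. Setting this equal to supply: 1355 - 9ps = -475 + 6ps, so ps = 122.
Buyers pay pb = 122 − 50 = 72; q' = -475 + 6·122 = 257.
ΔCS = ½(77 + 257)(92 − 72) = 3340; ΔPS = ½(77 + 257)(122 − 92) = 5010.
Government spending = 50 × 257 = 12850.
Net change = 3340 + 5010 − 12850 = -4500. The loss equals the DWL triangle ½·50·180.

Net change in total surplus = -€4500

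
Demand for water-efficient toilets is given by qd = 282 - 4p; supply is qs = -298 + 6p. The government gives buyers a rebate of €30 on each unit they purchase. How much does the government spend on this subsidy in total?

Pre-subsidy: 282 - 4p = -298 + 6p gives p* = 58, q* = 50.
With the rebate, buyers effectively pay pb = ps − 30, where ps is the price sellers receive.
Demand in terms of ps becomes qd = 282 − 4(ps − 30) = 402 - 4ps. Setting this equal to supply: 402 - 4ps = -298 + 6ps, so ps = 70.
Buyers pay pb = 70 − 30 = 40; q' = -298 + 6·70 = 122.
Government outlay = subsidy × quantity = 30 × 122 = 3660.

Government cost = €3660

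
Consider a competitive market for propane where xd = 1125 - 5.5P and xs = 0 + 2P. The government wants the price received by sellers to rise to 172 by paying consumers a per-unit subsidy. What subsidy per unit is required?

At a seller price of 172, quantity supplied is 0 + 2·172 = 344.
Buyers absorb 344 only when they pay Pb with 1125 − 5.5·Pb = 344, i.e. Pb = 142.
s = Ps − Pb = 172 − 142 = 30.

Required subsidy s = 30 per unit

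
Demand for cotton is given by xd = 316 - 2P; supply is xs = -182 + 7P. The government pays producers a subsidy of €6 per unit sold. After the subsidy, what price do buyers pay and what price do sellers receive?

Pre-subsidy: 316 - 2P = -182 + 7P gives P* = 166/3, x* = 616/3.
With the subsidy, sellers receive Ps = Pb + 6 for each unit, where Pb is the price buyers pay.
Supply in terms of Pb becomes xs = -182 + 7(Pb + 6) = -140 + 7Pb. Setting this equal to demand: 316 - 2Pb = -140 + 7Pb, so Pb = 152/3.
Sellers receive Ps = 152/3 + 6 = 170/3; x' = 316 − 2·(152/3) = 644/3.

Buyers pay 152/3; sellers receive 170/3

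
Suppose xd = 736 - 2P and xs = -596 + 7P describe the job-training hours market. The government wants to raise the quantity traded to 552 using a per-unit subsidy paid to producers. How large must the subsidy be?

Required subsidy s = 72 per unit

At x = 552, invert demand for the buyer price: Pb = (736 − 552)/2 = 92; invert supply for the seller price: Ps = (552 − (-596))/7 = 164.
The subsidy must fill the gap: s = Ps − Pb = 164 − 92 = 72.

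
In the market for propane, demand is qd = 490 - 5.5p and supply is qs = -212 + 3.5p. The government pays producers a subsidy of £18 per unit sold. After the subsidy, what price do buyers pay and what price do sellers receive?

Buyers pay £71; sellers receive £89

Pre-subsidy: 490 - 5.5p = -212 + 3.5p gives p* = 78, q* = 61.
With the subsidy, sellers receive ps = pb + 18 for each unit, where pb is the price buyers pay.
Supply in terms of pb becomes qs = -212 + 3.5(pb + 18) = -149 + 3.5pb. Setting this equal to demand: 490 - 5.5pb = -149 + 3.5pb, so pb = 71.
Sellers receive ps = 71 + 18 = 89; q' = 490 − 5.5·71 = 99.5.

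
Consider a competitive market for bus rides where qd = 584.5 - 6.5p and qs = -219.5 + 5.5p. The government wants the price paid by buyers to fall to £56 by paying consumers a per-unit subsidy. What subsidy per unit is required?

At a buyer price of 56, quantity demanded is 584.5 − 6.5·56 = 220.5.
Sellers supply 220.5 only when they receive ps with -219.5 + 5.5·ps = 220.5, i.e. ps = 80.
s = ps − pb = 80 − 56 = 24.

Required subsidy s = £24 per unit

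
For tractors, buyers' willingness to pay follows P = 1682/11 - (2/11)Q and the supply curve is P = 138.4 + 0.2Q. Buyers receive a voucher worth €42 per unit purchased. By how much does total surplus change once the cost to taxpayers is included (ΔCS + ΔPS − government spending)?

Pre-subsidy: 1682/11 - (2/11)Q = 138.4 + 0.2Q gives Q* = 38 and P* = 146.
With the rebate, buyers effectively pay Pb = Ps − 42, where Ps is the price sellers receive.
On the curves, Pb = 1682/11 - (2/11)Q and Ps = 138.4 + 0.2Q; the wedge Ps − Pb = 42 gives 138.4 + 0.2Q − (1682/11 - (2/11)Q) = 42, so Q' = 148.
Then Pb = 1682/11 − (2/11)·148 = 126 and Ps = 138.4 + 0.2·148 = 168.
ΔCS = ½(38 + 148)(146 − 126) = 1860; ΔPS = ½(38 + 148)(168 − 146) = 2046.
Government spending = 42 × 148 = 6216.
Net change = 1860 + 2046 − 6216 = -2310. The loss equals the DWL triangle ½·42·110.

Net change in total surplus = -€2310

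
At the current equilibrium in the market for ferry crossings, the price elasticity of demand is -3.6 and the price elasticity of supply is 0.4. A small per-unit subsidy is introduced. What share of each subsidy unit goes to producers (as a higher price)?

For a small subsidy around the equilibrium, the benefit split depends on the relative slopes, which at a point are proportional to the elasticities.
Buyer share = εs/(εs + |εd|) = 0.4/(0.4 + 3.6) = 0.1; seller share = |εd|/(εs + |εd|) = 0.9.
So producers capture 0.9 of the subsidy.

Producer share = 0.9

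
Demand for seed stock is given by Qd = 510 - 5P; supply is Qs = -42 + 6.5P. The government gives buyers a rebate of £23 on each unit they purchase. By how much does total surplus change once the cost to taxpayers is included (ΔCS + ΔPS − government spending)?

Pre-subsidy: 510 - 5P = -42 + 6.5P gives P* = 48, Q* = 270.
With the rebate, buyers effectively pay Pb = Ps − 23, where Ps is the price sellers receive.
Demand in terms of Ps becomes Qd = 510 − 5(Ps − 23) = 625 - 5Ps. Setting this equal to supply: 625 - 5Ps = -42 + 6.5Ps, so Ps = 58.
Buyers pay Pb = 58 − 23 = 35; Q' = -42 + 6.5·58 = 335.
ΔCS = ½(270 + 335)(48 − 35) = 3932.5; ΔPS = ½(270 + 335)(58 − 48) = 3025.
Government spending = 23 × 335 = 7705.
Net change = 3932.5 + 3025 − 7705 = -747.5. The loss equals the DWL triangle ½·23·65.

Net change in total surplus = -£747.5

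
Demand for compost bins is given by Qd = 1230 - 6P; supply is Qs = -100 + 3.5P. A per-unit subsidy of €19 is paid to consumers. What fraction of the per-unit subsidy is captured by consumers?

Consumer share = 7/19

Pre-subsidy: 1230 - 6P = -100 + 3.5P gives P* = 140, Q* = 390.
With the rebate, buyers effectively pay Pb = Ps − 19, where Ps is the price sellers receive.
Demand in terms of Ps becomes Qd = 1230 − 6(Ps − 19) = 1344 - 6Ps. Setting this equal to supply: 1344 - 6Ps = -100 + 3.5Ps, so Ps = 152.
Buyers pay Pb = 152 − 19 = 133; Q' = -100 + 3.5·152 = 432.
Buyers' price falls by P* − Pb = 140 − 133 = 7; sellers' price rises by Ps − P* = 152 − 140 = 12.
So consumers capture 7/19 = 7/19 of each unit of subsidy.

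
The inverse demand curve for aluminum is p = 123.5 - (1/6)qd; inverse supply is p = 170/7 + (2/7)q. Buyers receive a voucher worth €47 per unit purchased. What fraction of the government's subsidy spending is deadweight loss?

Pre-subsidy: 123.5 - (1/6)q = 170/7 + (2/7)q gives q* = 4167/19 and p* = 1652/19.
With the rebate, buyers effectively pay pb = ps − 47, where ps is the price sellers receive.
On the curves, pb = 123.5 - (1/6)q and ps = 170/7 + (2/7)q; the wedge ps − pb = 47 gives 170/7 + (2/7)q − (123.5 - (1/6)q) = 47, so q' = 6141/19.
Then pb = 123.5 − (1/6)·(6141/19) = 1323/19 and ps = 170/7 + (2/7)·(6141/19) = 2216/19.
ΔCS = ½(4167/19 + 6141/19)(1652/19 − 1323/19) = 1695666/361; ΔPS = ½(4167/19 + 6141/19)(2216/19 − 1652/19) = 2906856/361.
Government spending = 47 × 6141/19 = 288627/19.
DWL = ½ × 47 × (6141/19 − 4167/19) = 46389/19; fraction = (46389/19) / (288627/19) = 329/2047.

DWL / government spending = 329/2047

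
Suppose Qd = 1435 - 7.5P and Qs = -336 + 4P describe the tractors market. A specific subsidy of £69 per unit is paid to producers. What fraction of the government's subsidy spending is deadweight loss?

Pre-subsidy: 1435 - 7.5P = -336 + 4P gives P* = 154, Q* = 280.
With the subsidy, sellers receive Ps = Pb + 69 for each unit, where Pb is the price buyers pay.
Supply in terms of Pb becomes Qs = -336 + 4(Pb + 69) = -60 + 4Pb. Setting this equal to demand: 1435 - 7.5Pb = -60 + 4Pb, so Pb = 130.
Sellers receive Ps = 130 + 69 = 199; Q' = 1435 − 7.5·130 = 460.
ΔCS = ½(280 + 460)(154 − 130) = 8880; ΔPS = ½(280 + 460)(199 − 154) = 16650.
Government spending = 69 × 460 = 31740.
DWL = ½ × 69 × (460 − 280) = 6210; fraction = 6210 / 31740 = 9/46.

DWL / government spending = 9/46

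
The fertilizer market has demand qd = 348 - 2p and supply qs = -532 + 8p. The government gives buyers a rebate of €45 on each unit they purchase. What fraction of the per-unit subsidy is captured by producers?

Pre-subsidy: 348 - 2p = -532 + 8p gives p* = 88, q* = 172.
With the rebate, buyers effectively pay pb = ps − 45, where ps is the price sellers receive.
Demand in terms of ps becomes qd = 348 − 2(ps − 45) = 438 - 2ps. Setting this equal to supply: 438 - 2ps = -532 + 8ps, so ps = 97.
Buyers pay pb = 97 − 45 = 52; q' = -532 + 8·97 = 244.
Buyers' price falls by p* − pb = 88 − 52 = 36; sellers' price rises by ps − p* = 97 − 88 = 9.
So producers capture 9/45 = 0.2 of each unit of subsidy.

Producer share = 0.2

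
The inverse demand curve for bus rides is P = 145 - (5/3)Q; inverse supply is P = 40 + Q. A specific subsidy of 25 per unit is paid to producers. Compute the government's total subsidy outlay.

Pre-subsidy: 145 - (5/3)Q = 40 + Q gives Q* = 39.375 and P* = 79.375.
With the subsidy, sellers receive Ps = Pb + 25 for each unit, where Pb is the price buyers pay.
On the curves, Pb = 145 - (5/3)Q and Ps = 40 + Q; the wedge Ps − Pb = 25 gives 40 + Q − (145 - (5/3)Q) = 25, so Q' = 48.75.
Then Pb = 145 − (5/3)·48.75 = 63.75 and Ps = 40 + 1·48.75 = 88.75.
Government outlay = subsidy × quantity = 25 × 48.75 = 1218.75.

Government cost = 1218.75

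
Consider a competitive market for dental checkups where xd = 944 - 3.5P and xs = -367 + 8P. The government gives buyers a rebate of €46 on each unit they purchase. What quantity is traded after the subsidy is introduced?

x' = 657

Pre-subsidy: 944 - 3.5P = -367 + 8P gives P* = 114, x* = 545.
With the rebate, buyers effectively pay Pb = Ps − 46, where Ps is the price sellers receive.
Demand in terms of Ps becomes xd = 944 − 3.5(Ps − 46) = 1105 - 3.5Ps. Setting this equal to supply: 1105 - 3.5Ps = -367 + 8Ps, so Ps = 128.
Buyers pay Pb = 128 − 46 = 82; x' = -367 + 8·128 = 657.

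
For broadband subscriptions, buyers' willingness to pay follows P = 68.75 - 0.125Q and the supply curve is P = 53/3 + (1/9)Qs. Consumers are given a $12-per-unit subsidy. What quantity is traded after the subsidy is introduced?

Q' = 4542/17

Pre-subsidy: 68.75 - 0.125Q = 53/3 + (1/9)Q gives Q* = 3678/17 and P* = 709/17.
With the rebate, buyers effectively pay Pb = Ps − 12, where Ps is the price sellers receive.
On the curves, Pb = 68.75 - 0.125Q and Ps = 53/3 + (1/9)Q; the wedge Ps − Pb = 12 gives 53/3 + (1/9)Q − (68.75 - 0.125Q) = 12, so Q' = 4542/17.
Then Pb = 68.75 − 0.125·(4542/17) = 601/17 and Ps = 53/3 + (1/9)·(4542/17) = 805/17.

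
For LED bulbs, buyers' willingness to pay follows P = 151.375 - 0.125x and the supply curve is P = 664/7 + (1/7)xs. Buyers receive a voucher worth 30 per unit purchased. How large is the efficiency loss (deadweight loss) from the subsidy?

Pre-subsidy: 151.375 - 0.125x = 664/7 + (1/7)x gives x* = 211 and P* = 125.
With the rebate, buyers effectively pay Pb = Ps − 30, where Ps is the price sellers receive.
On the curves, Pb = 151.375 - 0.125x and Ps = 664/7 + (1/7)x; the wedge Ps − Pb = 30 gives 664/7 + (1/7)x − (151.375 - 0.125x) = 30, so x' = 323.
Then Pb = 151.375 − 0.125·323 = 111 and Ps = 664/7 + (1/7)·323 = 141.
The subsidy expands output by 323 − 211 = 112 past the efficient level; on those units the gap between marginal cost and willingness to pay runs from 0 up to 30.
DWL = ½ × 30 × 112 = 1680.

Deadweight loss = 1680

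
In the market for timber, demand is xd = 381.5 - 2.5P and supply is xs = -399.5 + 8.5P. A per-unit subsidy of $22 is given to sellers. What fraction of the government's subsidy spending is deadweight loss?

DWL / government spending = 5/58

Pre-subsidy: 381.5 - 2.5P = -399.5 + 8.5P gives P* = 71, x* = 204.
With the subsidy, sellers receive Ps = Pb + 22 for each unit, where Pb is the price buyers pay.
Supply in terms of Pb becomes xs = -399.5 + 8.5(Pb + 22) = -212.5 + 8.5Pb. Setting this equal to demand: 381.5 - 2.5Pb = -212.5 + 8.5Pb, so Pb = 54.
Sellers receive Ps = 54 + 22 = 76; x' = 381.5 − 2.5·54 = 246.5.
ΔCS = ½(204 + 246.5)(71 − 54) = 3829.25; ΔPS = ½(204 + 246.5)(76 − 71) = 1126.25.
Government spending = 22 × 246.5 = 5423.
DWL = ½ × 22 × (246.5 − 204) = 467.5; fraction = 467.5 / 5423 = 5/58.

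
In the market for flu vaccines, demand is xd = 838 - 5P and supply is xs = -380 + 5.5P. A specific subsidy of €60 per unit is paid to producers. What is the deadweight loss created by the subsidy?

Deadweight loss = 33000/7

Pre-subsidy: 838 - 5P = -380 + 5.5P gives P* = 116, x* = 258.
With the subsidy, sellers receive Ps = Pb + 60 for each unit, where Pb is the price buyers pay.
Supply in terms of Pb becomes xs = -380 + 5.5(Pb + 60) = -50 + 5.5Pb. Setting this equal to demand: 838 - 5Pb = -50 + 5.5Pb, so Pb = 592/7.
Sellers receive Ps = 592/7 + 60 = 1012/7; x' = 838 − 5·(592/7) = 2906/7.
The subsidy expands output by 2906/7 − 258 = 1100/7 past the efficient level; on those units the gap between marginal cost and willingness to pay runs from 0 up to 60.
DWL = ½ × 60 × 1100/7 = 33000/7.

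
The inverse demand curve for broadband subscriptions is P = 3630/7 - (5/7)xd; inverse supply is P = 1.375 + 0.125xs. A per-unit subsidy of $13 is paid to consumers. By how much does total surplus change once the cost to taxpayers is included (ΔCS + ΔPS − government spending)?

Pre-subsidy: 3630/7 - (5/7)x = 1.375 + 0.125x gives x* = 28963/47 and P* = 3685/47.
With the rebate, buyers effectively pay Pb = Ps − 13, where Ps is the price sellers receive.
On the curves, Pb = 3630/7 - (5/7)x and Ps = 1.375 + 0.125x; the wedge Ps − Pb = 13 gives 1.375 + 0.125x − (3630/7 - (5/7)x) = 13, so x' = 29691/47.
Then Pb = 3630/7 − (5/7)·(29691/47) = 3165/47 and Ps = 1.375 + 0.125·(29691/47) = 3776/47.
ΔCS = ½(28963/47 + 29691/47)(3685/47 − 3165/47) = 15250040/2209; ΔPS = ½(28963/47 + 29691/47)(3776/47 − 3685/47) = 2668757/2209.
Government spending = 13 × 29691/47 = 385983/47.
Net change = 15250040/2209 + 2668757/2209 − 385983/47 = -4732/47. The loss equals the DWL triangle ½·13·728/47.

Net change in total surplus = -4732/47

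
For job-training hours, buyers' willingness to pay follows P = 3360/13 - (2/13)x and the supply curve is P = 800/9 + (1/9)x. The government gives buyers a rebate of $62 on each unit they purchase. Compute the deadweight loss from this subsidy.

Pre-subsidy: 3360/13 - (2/13)x = 800/9 + (1/9)x gives x* = 640 and P* = 160.
With the rebate, buyers effectively pay Pb = Ps − 62, where Ps is the price sellers receive.
On the curves, Pb = 3360/13 - (2/13)x and Ps = 800/9 + (1/9)x; the wedge Ps − Pb = 62 gives 800/9 + (1/9)x − (3360/13 - (2/13)x) = 62, so x' = 874.
Then Pb = 3360/13 − (2/13)·874 = 124 and Ps = 800/9 + (1/9)·874 = 186.
The subsidy expands output by 874 − 640 = 234 past the efficient level; on those units the gap between marginal cost and willingness to pay runs from 0 up to 62.
DWL = ½ × 62 × 234 = 7254.

Deadweight loss = $7254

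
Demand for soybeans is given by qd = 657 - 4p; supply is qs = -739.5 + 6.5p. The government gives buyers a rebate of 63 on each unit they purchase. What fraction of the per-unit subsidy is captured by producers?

Pre-subsidy: 657 - 4p = -739.5 + 6.5p gives p* = 133, q* = 125.
With the rebate, buyers effectively pay pb = ps − 63, where ps is the price sellers receive.
Demand in terms of ps becomes qd = 657 − 4(ps − 63) = 909 - 4ps. Setting this equal to supply: 909 - 4ps = -739.5 + 6.5ps, so ps = 157.
Buyers pay pb = 157 − 63 = 94; q' = -739.5 + 6.5·157 = 281.
Buyers' price falls by p* − pb = 133 − 94 = 39; sellers' price rises by ps − p* = 157 − 133 = 24.
So producers capture 24/63 = 8/21 of each unit of subsidy.

Producer share = 8/21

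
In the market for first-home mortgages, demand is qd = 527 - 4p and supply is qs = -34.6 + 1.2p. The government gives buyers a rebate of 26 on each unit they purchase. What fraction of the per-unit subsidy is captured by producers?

Producer share = 10/13

Pre-subsidy: 527 - 4p = -34.6 + 1.2p gives p* = 108, q* = 95.
With the rebate, buyers effectively pay pb = ps − 26, where ps is the price sellers receive.
Demand in terms of ps becomes qd = 527 − 4(ps − 26) = 631 - 4ps. Setting this equal to supply: 631 - 4ps = -34.6 + 1.2ps, so ps = 128.
Buyers pay pb = 128 − 26 = 102; q' = -34.6 + 1.2·128 = 119.
Buyers' price falls by p* − pb = 108 − 102 = 6; sellers' price rises by ps − p* = 128 − 108 = 20.
So producers capture 20/26 = 10/13 of each unit of subsidy.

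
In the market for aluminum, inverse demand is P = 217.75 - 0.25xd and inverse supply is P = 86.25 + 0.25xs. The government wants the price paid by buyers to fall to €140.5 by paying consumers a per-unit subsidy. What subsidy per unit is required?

At a buyer price of 140.5, quantity demanded is 871 − 4·140.5 = 309.
Sellers supply 309 only when they receive Ps = 86.25 + 0.25·309 = 163.5.
s = Ps − Pb = 163.5 − 140.5 = 23.

Required subsidy s = €23 per unit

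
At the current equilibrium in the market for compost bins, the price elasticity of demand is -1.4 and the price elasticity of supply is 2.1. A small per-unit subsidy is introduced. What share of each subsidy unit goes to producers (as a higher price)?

For a small subsidy around the equilibrium, the benefit split depends on the relative slopes, which at a point are proportional to the elasticities.
Buyer share = εs/(εs + |εd|) = 2.1/(2.1 + 1.4) = 0.6; seller share = |εd|/(εs + |εd|) = 0.4.
So producers capture 0.4 of the subsidy.

Producer share = 0.4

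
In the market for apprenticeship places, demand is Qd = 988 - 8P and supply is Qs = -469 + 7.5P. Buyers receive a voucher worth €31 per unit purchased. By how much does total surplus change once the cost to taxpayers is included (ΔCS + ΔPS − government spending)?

Net change in total surplus = -€1860

Pre-subsidy: 988 - 8P = -469 + 7.5P gives P* = 94, Q* = 236.
With the rebate, buyers effectively pay Pb = Ps − 31, where Ps is the price sellers receive.
Demand in terms of Ps becomes Qd = 988 − 8(Ps − 31) = 1236 - 8Ps. Setting this equal to supply: 1236 - 8Ps = -469 + 7.5Ps, so Ps = 110.
Buyers pay Pb = 110 − 31 = 79; Q' = -469 + 7.5·110 = 356.
ΔCS = ½(236 + 356)(94 − 79) = 4440; ΔPS = ½(236 + 356)(110 − 94) = 4736.
Government spending = 31 × 356 = 11036.
Net change = 4440 + 4736 − 11036 = -1860. The loss equals the DWL triangle ½·31·120.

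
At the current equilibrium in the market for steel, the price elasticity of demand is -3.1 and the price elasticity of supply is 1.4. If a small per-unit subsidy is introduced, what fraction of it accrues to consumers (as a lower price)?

For a small subsidy around the equilibrium, the benefit split depends on the relative slopes, which at a point are proportional to the elasticities.
Buyer share = εs/(εs + |εd|) = 1.4/(1.4 + 3.1) = 14/45; seller share = |εd|/(εs + |εd|) = 31/45.

Consumer share = 14/45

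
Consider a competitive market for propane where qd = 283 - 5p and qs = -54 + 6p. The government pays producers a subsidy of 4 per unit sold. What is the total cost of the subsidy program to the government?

Pre-subsidy: 283 - 5p = -54 + 6p gives p* = 337/11, q* = 1428/11.
With the subsidy, sellers receive ps = pb + 4 for each unit, where pb is the price buyers pay.
Supply in terms of pb becomes qs = -54 + 6(pb + 4) = -30 + 6pb. Setting this equal to demand: 283 - 5pb = -30 + 6pb, so pb = 313/11.
Sellers receive ps = 313/11 + 4 = 357/11; q' = 283 − 5·(313/11) = 1548/11.
Government outlay = subsidy × quantity = 4 × 1548/11 = 6192/11.

Government cost = 6192/11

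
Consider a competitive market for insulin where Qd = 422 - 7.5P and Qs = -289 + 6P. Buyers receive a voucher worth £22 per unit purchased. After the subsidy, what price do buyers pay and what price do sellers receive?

Pre-subsidy: 422 - 7.5P = -289 + 6P gives P* = 158/3, Q* = 27.
With the rebate, buyers effectively pay Pb = Ps − 22, where Ps is the price sellers receive.
Demand in terms of Ps becomes Qd = 422 − 7.5(Ps − 22) = 587 - 7.5Ps. Setting this equal to supply: 587 - 7.5Ps = -289 + 6Ps, so Ps = 584/9.
Buyers pay Pb = 584/9 − 22 = 386/9; Q' = -289 + 6·(584/9) = 301/3.

Buyers pay 386/9; sellers receive 584/9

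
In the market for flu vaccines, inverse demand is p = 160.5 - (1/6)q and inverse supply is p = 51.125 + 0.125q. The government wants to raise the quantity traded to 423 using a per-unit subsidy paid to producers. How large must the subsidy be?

At q = 423, from the demand curve buyers pay pb = 160.5 − (1/6)·423 = 90; from the supply curve sellers need ps = 51.125 + 0.125·423 = 104.
The subsidy must fill the gap: s = ps − pb = 104 − 90 = 14.

Required subsidy s = 14 per unit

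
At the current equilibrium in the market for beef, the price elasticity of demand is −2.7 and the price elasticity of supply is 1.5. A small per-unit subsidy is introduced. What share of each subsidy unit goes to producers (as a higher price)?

For a small subsidy around the equilibrium, the benefit split depends on the relative slopes, which at a point are proportional to the elasticities.
Buyer share = εs/(εs + |εd|) = 1.5/(1.5 + 2.7) = 5/14; seller share = |εd|/(εs + |εd|) = 9/14.
So producers capture 9/14 of the subsidy.

Producer share = 9/14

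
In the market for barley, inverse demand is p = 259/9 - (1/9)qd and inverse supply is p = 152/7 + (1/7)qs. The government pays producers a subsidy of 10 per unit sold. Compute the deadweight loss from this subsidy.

Deadweight loss = 196.875

Pre-subsidy: 259/9 - (1/9)q = 152/7 + (1/7)q gives q* = 27.8125 and p* = 25.6875.
With the subsidy, sellers receive ps = pb + 10 for each unit, where pb is the price buyers pay.
On the curves, pb = 259/9 - (1/9)q and ps = 152/7 + (1/7)q; the wedge ps − pb = 10 gives 152/7 + (1/7)q − (259/9 - (1/9)q) = 10, so q' = 67.1875.
Then pb = 259/9 − (1/9)·67.1875 = 21.3125 and ps = 152/7 + (1/7)·67.1875 = 31.3125.
The subsidy expands output by 67.1875 − 27.8125 = 39.375 past the efficient level; on those units the gap between marginal cost and willingness to pay runs from 0 up to 10.
DWL = ½ × 10 × 39.375 = 196.875.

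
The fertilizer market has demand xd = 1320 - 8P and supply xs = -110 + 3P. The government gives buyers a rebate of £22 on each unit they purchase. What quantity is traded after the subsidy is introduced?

Pre-subsidy: 1320 - 8P = -110 + 3P gives P* = 130, x* = 280.
With the rebate, buyers effectively pay Pb = Ps − 22, where Ps is the price sellers receive.
Demand in terms of Ps becomes xd = 1320 − 8(Ps − 22) = 1496 - 8Ps. Setting this equal to supply: 1496 - 8Ps = -110 + 3Ps, so Ps = 146.
Buyers pay Pb = 146 − 22 = 124; x' = -110 + 3·146 = 328.

x' = 328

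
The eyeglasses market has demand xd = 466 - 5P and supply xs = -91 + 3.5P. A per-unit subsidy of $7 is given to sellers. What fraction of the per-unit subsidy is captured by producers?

Pre-subsidy: 466 - 5P = -91 + 3.5P gives P* = 1114/17, x* = 2352/17.
With the subsidy, sellers receive Ps = Pb + 7 for each unit, where Pb is the price buyers pay.
Supply in terms of Pb becomes xs = -91 + 3.5(Pb + 7) = -66.5 + 3.5Pb. Setting this equal to demand: 466 - 5Pb = -66.5 + 3.5Pb, so Pb = 1065/17.
Sellers receive Ps = 1065/17 + 7 = 1184/17; x' = 466 − 5·(1065/17) = 2597/17.
Buyers' price falls by P* − Pb = 1114/17 − 1065/17 = 49/17; sellers' price rises by Ps − P* = 1184/17 − 1114/17 = 70/17.
So producers capture (70/17)/7 = 10/17 of each unit of subsidy.

Producer share = 10/17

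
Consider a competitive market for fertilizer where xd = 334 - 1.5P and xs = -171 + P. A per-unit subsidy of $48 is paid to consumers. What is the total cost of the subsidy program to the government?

Pre-subsidy: 334 - 1.5P = -171 + P gives P* = 202, x* = 31.
With the rebate, buyers effectively pay Pb = Ps − 48, where Ps is the price sellers receive.
Demand in terms of Ps becomes xd = 334 − 1.5(Ps − 48) = 406 - 1.5Ps. Setting this equal to supply: 406 - 1.5Ps = -171 + Ps, so Ps = 230.8.
Buyers pay Pb = 230.8 − 48 = 182.8; x' = -171 + 1·230.8 = 59.8.
Government outlay = subsidy × quantity = 48 × 59.8 = 2870.4.

Government cost = $2870.4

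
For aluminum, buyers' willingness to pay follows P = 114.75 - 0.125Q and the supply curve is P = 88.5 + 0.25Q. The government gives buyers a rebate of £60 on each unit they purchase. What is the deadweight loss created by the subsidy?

Deadweight loss = £4800

Pre-subsidy: 114.75 - 0.125Q = 88.5 + 0.25Q gives Q* = 70 and P* = 106.
With the rebate, buyers effectively pay Pb = Ps − 60, where Ps is the price sellers receive.
On the curves, Pb = 114.75 - 0.125Q and Ps = 88.5 + 0.25Q; the wedge Ps − Pb = 60 gives 88.5 + 0.25Q − (114.75 - 0.125Q) = 60, so Q' = 230.
Then Pb = 114.75 − 0.125·230 = 86 and Ps = 88.5 + 0.25·230 = 146.
The subsidy expands output by 230 − 70 = 160 past the efficient level; on those units the gap between marginal cost and willingness to pay runs from 0 up to 60.
DWL = ½ × 60 × 160 = 4800.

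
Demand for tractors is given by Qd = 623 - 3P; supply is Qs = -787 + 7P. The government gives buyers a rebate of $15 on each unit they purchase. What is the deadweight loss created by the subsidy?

Pre-subsidy: 623 - 3P = -787 + 7P gives P* = 141, Q* = 200.
With the rebate, buyers effectively pay Pb = Ps − 15, where Ps is the price sellers receive.
Demand in terms of Ps becomes Qd = 623 − 3(Ps − 15) = 668 - 3Ps. Setting this equal to supply: 668 - 3Ps = -787 + 7Ps, so Ps = 145.5.
Buyers pay Pb = 145.5 − 15 = 130.5; Q' = -787 + 7·145.5 = 231.5.
The subsidy expands output by 231.5 − 200 = 31.5 past the efficient level; on those units the gap between marginal cost and willingness to pay runs from 0 up to 15.
DWL = ½ × 15 × 31.5 = 236.25.

Deadweight loss = $236.25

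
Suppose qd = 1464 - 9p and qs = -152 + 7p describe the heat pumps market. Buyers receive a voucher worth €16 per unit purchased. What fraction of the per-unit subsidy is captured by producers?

Producer share = 0.5625

Pre-subsidy: 1464 - 9p = -152 + 7p gives p* = 101, q* = 555.
With the rebate, buyers effectively pay pb = ps − 16, where ps is the price sellers receive.
Demand in terms of ps becomes qd = 1464 − 9(ps − 16) = 1608 - 9ps. Setting this equal to supply: 1608 - 9ps = -152 + 7ps, so ps = 110.
Buyers pay pb = 110 − 16 = 94; q' = -152 + 7·110 = 618.
Buyers' price falls by p* − pb = 101 − 94 = 7; sellers' price rises by ps − p* = 110 − 101 = 9.
So producers capture 9/16 = 0.5625 of each unit of subsidy.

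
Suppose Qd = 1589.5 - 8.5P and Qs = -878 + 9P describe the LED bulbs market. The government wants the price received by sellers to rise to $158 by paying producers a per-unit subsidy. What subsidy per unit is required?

Required subsidy s = $35 per unit

At a seller price of 158, quantity supplied is -878 + 9·158 = 544.
Buyers absorb 544 only when they pay Pb with 1589.5 − 8.5·Pb = 544, i.e. Pb = 123.
s = Ps − Pb = 158 − 123 = 35.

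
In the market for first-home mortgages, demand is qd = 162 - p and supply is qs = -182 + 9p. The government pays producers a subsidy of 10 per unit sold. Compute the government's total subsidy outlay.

Pre-subsidy: 162 - p = -182 + 9p gives p* = 34.4, q* = 127.6.
With the subsidy, sellers receive ps = pb + 10 for each unit, where pb is the price buyers pay.
Supply in terms of pb becomes qs = -182 + 9(pb + 10) = -92 + 9pb. Setting this equal to demand: 162 - pb = -92 + 9pb, so pb = 25.4.
Sellers receive ps = 25.4 + 10 = 35.4; q' = 162 − 1·25.4 = 136.6.
Government outlay = subsidy × quantity = 10 × 136.6 = 1366.

Government cost = 1366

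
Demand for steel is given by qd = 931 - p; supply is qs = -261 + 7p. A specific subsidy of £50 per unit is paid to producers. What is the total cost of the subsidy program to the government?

Pre-subsidy: 931 - p = -261 + 7p gives p* = 149, q* = 782.
With the subsidy, sellers receive ps = pb + 50 for each unit, where pb is the price buyers pay.
Supply in terms of pb becomes qs = -261 + 7(pb + 50) = 89 + 7pb. Setting this equal to demand: 931 - pb = 89 + 7pb, so pb = 105.25.
Sellers receive ps = 105.25 + 50 = 155.25; q' = 931 − 1·105.25 = 825.75.
Government outlay = subsidy × quantity = 50 × 825.75 = 41287.5.

Government cost = £41287.5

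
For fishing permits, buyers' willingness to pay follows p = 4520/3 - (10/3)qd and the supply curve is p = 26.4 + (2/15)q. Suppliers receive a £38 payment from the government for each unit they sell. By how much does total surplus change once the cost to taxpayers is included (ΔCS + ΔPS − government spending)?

Pre-subsidy: 4520/3 - (10/3)q = 26.4 + (2/15)q gives q* = 427 and p* = 250/3.
With the subsidy, sellers receive ps = pb + 38 for each unit, where pb is the price buyers pay.
On the curves, pb = 4520/3 - (10/3)q and ps = 26.4 + (2/15)q; the wedge ps − pb = 38 gives 26.4 + (2/15)q − (4520/3 - (10/3)q) = 38, so q' = 11387/26.
Then pb = 4520/3 − (10/3)·(11387/26) = 1825/39 and ps = 26.4 + (2/15)·(11387/26) = 3307/39.
ΔCS = ½(427 + 11387/26)(250/3 − 1825/39) = 10682275/676; ΔPS = ½(427 + 11387/26)(3307/39 − 250/3) = 427291/676.
Government spending = 38 × 11387/26 = 216353/13.
Net change = 10682275/676 + 427291/676 − 216353/13 = -5415/26. The loss equals the DWL triangle ½·38·285/26.

Net change in total surplus = -5415/26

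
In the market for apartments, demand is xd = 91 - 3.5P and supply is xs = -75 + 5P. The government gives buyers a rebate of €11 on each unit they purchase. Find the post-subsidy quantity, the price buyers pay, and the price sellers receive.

x' = 770/17; buyers pay 222/17; sellers receive 409/17

Pre-subsidy: 91 - 3.5P = -75 + 5P gives P* = 332/17, x* = 385/17.
With the rebate, buyers effectively pay Pb = Ps − 11, where Ps is the price sellers receive.
Demand in terms of Ps becomes xd = 91 − 3.5(Ps − 11) = 129.5 - 3.5Ps. Setting this equal to supply: 129.5 - 3.5Ps = -75 + 5Ps, so Ps = 409/17.
Buyers pay Pb = 409/17 − 11 = 222/17; x' = -75 + 5·(409/17) = 770/17.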